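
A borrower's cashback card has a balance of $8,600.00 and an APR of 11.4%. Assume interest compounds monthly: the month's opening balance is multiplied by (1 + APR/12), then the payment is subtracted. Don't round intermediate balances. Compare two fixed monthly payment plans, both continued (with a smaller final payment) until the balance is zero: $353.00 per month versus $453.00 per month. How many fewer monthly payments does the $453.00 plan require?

6 fewer payments

Monthly rate r = 11.4%/12 = 0.95% = 0.0095.
At $353.00/mo: n = ⌈−ln(1 − rB₀/P)/ln(1+r)⌉ = 28 payments (last $297.16); total interest = total paid − $8,600.00 = $1,228.16.
At $453.00/mo: 22 payments (last $15.57); total interest $928.57.
Payments saved = 28 − 22 = 6.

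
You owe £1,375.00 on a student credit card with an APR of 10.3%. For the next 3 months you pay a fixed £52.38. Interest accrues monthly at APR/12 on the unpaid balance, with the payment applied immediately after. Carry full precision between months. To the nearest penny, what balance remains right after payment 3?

£1,252.22

Monthly rate r = 10.3%/12 = 0.858333% = 0.00858333.
Each month: B ← B·(1+r) − £52.38.
Month 1: interest £11.80; balance after payment £1,334.42.
Month 2: interest £11.45; balance after payment £1,293.50.
Month 3: interest £11.10; balance after payment £1,252.22.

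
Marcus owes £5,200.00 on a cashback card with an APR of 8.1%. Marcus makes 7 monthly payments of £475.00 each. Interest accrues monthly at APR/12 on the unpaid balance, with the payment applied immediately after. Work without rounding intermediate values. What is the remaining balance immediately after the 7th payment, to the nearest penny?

Monthly rate r = 8.1%/12 = 0.675% = 0.00675.
Each month: B ← B·(1+r) − £475.00.
Month 1: interest £35.10; balance after payment £4,760.10.
Month 2: interest £32.13; balance after payment £4,317.23.
Month 3: interest £29.14; balance after payment £3,871.37.
Month 4: interest £26.13; balance after payment £3,422.50.
Month 5: interest £23.10; balance after payment £2,970.61.
Month 6: interest £20.05; balance after payment £2,515.66.
Month 7: interest £16.98; balance after payment £2,057.64.

£2,057.64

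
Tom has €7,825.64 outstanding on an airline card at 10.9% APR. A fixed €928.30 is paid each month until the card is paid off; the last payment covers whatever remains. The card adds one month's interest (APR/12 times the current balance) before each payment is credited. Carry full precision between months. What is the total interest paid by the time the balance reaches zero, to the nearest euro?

Monthly rate r = 10.9%/12 = 0.908333% = 0.00908333.
Payoff takes n = ⌈−ln(1 − rB₀/P)/ln(1+r)⌉ = ⌈8.810⌉ = 9 payments; the last is €752.65.
Total paid = 8·€928.30 + €752.65 = €8,179.05.
Total interest = total paid − principal = €8,179.05 − €7,825.64 = €353.41.

€353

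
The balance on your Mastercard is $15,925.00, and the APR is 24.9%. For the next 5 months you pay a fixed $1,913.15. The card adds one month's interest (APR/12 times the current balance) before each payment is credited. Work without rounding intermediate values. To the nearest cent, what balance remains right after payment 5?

$7,676.17

Monthly rate r = 24.9%/12 = 2.075% = 0.02075.
Each month: B ← B·(1+r) − $1,913.15.
Month 1: interest $330.44; balance after payment $14,342.29.
Month 2: interest $297.60; balance after payment $12,726.75.
Month 3: interest $264.08; balance after payment $11,077.68.
Month 4: interest $229.86; balance after payment $9,394.39.
Month 5: interest $194.93; balance after payment $7,676.17.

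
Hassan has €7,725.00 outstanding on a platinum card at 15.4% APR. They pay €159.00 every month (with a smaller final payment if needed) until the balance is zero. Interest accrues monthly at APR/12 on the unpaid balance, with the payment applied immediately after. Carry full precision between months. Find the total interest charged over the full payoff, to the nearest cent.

€4,455.58

Monthly rate r = 15.4%/12 = 1.28333% = 0.0128333.
Payoff takes n = ⌈−ln(1 − rB₀/P)/ln(1+r)⌉ = ⌈76.606⌉ = 77 payments; the last is €96.58.
Total paid = 76·€159.00 + €96.58 = €12,180.58.
Total interest = total paid − principal = €12,180.58 − €7,725.00 = €4,455.58.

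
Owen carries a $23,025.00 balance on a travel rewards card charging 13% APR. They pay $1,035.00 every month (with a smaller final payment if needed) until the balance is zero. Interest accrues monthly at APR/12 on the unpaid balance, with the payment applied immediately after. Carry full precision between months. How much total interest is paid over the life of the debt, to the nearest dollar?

Monthly rate r = 13%/12 = 1.08333% = 0.0108333.
Payoff takes n = ⌈−ln(1 − rB₀/P)/ln(1+r)⌉ = ⌈25.592⌉ = 26 payments; the last is $614.16.
Total paid = 25·$1,035.00 + $614.16 = $26,489.16.
Total interest = total paid − principal = $26,489.16 − $23,025.00 = $3,464.16.

$3,464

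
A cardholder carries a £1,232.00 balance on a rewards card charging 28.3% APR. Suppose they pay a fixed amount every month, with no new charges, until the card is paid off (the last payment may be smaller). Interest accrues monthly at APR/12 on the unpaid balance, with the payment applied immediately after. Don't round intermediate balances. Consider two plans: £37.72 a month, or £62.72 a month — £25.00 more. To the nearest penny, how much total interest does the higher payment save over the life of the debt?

Monthly rate r = 28.3%/12 = 2.35833% = 0.0235833.
At £37.72/mo: n = ⌈−ln(1 − rB₀/P)/ln(1+r)⌉ = 64 payments (last £3.86); total interest = total paid − £1,232.00 = £1,148.22.
At £62.72/mo: 27 payments (last £43.65); total interest £442.37.
Interest saved = £1,148.22 − £442.37 = £705.85.

£705.85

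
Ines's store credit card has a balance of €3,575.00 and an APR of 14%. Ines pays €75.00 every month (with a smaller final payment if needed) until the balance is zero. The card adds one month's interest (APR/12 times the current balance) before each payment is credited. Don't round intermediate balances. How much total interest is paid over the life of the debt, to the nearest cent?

Monthly rate r = 14%/12 = 1.16667% = 0.0116667.
Payoff takes n = ⌈−ln(1 − rB₀/P)/ln(1+r)⌉ = ⌈70.021⌉ = 71 payments; the last is €1.57.
Total paid = 70·€75.00 + €1.57 = €5,251.57.
Total interest = total paid − principal = €5,251.57 − €3,575.00 = €1,676.57.

€1,676.57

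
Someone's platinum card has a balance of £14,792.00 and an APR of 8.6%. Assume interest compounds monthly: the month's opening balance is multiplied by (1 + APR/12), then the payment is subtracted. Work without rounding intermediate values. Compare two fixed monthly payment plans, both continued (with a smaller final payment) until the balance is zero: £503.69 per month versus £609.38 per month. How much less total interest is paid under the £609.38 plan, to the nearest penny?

Monthly rate r = 8.6%/12 = 0.716667% = 0.00716667.
At £503.69/mo: n = ⌈−ln(1 − rB₀/P)/ln(1+r)⌉ = 34 payments (last £46.36); total interest = total paid − £14,792.00 = £1,876.13.
At £609.38/mo: 27 payments (last £465.16); total interest £1,517.04.
Interest saved = £1,876.13 − £1,517.04 = £359.09.

£359.09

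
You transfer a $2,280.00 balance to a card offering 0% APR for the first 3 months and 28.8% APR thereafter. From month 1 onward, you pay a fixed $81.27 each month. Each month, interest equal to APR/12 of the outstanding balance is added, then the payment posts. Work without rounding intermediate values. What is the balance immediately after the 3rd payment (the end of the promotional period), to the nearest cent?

Promo months 1–3 at r₀ = 0%/12 = 0; months 4+ at r₁ = 28.8%/12 = 0.024.
After month 3 (no interest yet): B = $2,280.00 − 3·$81.27 = $2,036.19.

$2,036.19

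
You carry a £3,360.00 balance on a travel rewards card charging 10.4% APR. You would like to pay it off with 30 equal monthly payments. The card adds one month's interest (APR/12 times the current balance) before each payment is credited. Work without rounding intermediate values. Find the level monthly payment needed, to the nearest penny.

Monthly rate r = 10.4%/12 = 0.866667% = 0.00866667.
Level-payment amortization: P = B₀·r / (1 − (1+r)^(−n)) = 3360.00·0.00866667 / (1 − 1.00867^(−30)).
Denominator 1 − (1+r)^(−30) = 0.228084199.
P = 29.12 / 0.228084199 ≈ 127.67.

£127.67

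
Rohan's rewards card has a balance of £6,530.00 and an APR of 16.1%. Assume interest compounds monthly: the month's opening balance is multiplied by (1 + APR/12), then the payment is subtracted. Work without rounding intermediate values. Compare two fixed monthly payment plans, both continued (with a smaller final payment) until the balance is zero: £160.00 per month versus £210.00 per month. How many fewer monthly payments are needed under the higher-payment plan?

Monthly rate r = 16.1%/12 = 1.34167% = 0.0134167.
At £160.00/mo: n = ⌈−ln(1 − rB₀/P)/ln(1+r)⌉ = 60 payments (last £81.87); total interest = total paid − £6,530.00 = £2,991.87.
At £210.00/mo: 41 payments (last £107.55); total interest £1,977.55.
Payments saved = 60 − 41 = 19.

19 fewer payments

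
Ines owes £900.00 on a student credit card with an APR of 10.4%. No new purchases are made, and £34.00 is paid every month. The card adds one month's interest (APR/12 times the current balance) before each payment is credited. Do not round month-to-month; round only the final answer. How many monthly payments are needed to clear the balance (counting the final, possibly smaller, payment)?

31 payments

Monthly rate r = 10.4%/12 = 0.866667% = 0.00866667.
Recurrence: B ← B·(1+r) − £34.00.
Month 1: interest £7.80; balance after payment £873.80.
Month 2: interest £7.57; balance after payment £847.37.
Closed form: n = −ln(1 − rB₀/P)/ln(1+r) = −ln(0.77059)/ln(1.00867) ≈ 30.199, so the balance reaches zero during payment 31.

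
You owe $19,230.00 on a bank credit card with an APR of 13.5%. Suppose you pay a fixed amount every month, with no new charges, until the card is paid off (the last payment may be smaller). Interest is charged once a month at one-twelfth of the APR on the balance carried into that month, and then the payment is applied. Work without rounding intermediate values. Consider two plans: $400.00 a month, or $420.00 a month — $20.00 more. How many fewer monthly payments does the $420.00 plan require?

5 fewer payments

Monthly rate r = 13.5%/12 = 1.125% = 0.01125.
At $400.00/mo: n = ⌈−ln(1 − rB₀/P)/ln(1+r)⌉ = 70 payments (last $231.12); total interest = total paid − $19,230.00 = $8,601.12.
At $420.00/mo: 65 payments (last $293.72); total interest $7,943.72.
Payments saved = 70 − 65 = 5.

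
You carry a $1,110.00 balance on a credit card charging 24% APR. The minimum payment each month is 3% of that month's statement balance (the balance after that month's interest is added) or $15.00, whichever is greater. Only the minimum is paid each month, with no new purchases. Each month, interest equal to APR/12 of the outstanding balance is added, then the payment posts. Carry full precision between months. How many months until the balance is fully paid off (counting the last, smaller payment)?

131 months

Monthly rate r = 24%/12 = 2% = 0.02.
While 3% of the post-interest balance exceeds $15.00, each month B ← (B·(1+r))·(1 − 0.03), i.e. B shrinks by the factor (1+r)·0.97 = 0.9894.
This holds for months 1–77. Entering month 78 the balance is $488.61; 3% of the post-interest balance is now below $15.00, so the flat $15.00 minimum applies from here.
From month 78 a fixed $15.00 at rate r clears $488.61 in 54 more payments. Total: 77 + 54 = 131 months.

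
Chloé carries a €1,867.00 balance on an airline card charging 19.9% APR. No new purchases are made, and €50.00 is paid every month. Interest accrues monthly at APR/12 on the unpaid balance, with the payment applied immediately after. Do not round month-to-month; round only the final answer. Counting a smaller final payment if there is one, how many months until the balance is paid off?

59 payments

Monthly rate r = 19.9%/12 = 1.65833% = 0.0165833.
Recurrence: B ← B·(1+r) − €50.00.
Month 1: interest €30.96; balance after payment €1,847.96.
Month 2: interest €30.65; balance after payment €1,828.61.
Closed form: n = −ln(1 − rB₀/P)/ln(1+r) = −ln(0.38078)/ln(1.01658) ≈ 58.705, so the balance reaches zero during payment 59.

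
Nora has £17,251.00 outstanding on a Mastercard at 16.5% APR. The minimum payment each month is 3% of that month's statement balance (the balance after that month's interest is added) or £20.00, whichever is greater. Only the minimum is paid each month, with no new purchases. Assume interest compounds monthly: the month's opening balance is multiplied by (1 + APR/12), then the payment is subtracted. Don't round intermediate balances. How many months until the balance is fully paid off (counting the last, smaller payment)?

239 months

Monthly rate r = 16.5%/12 = 1.375% = 0.01375.
While 3% of the post-interest balance exceeds £20.00, each month B ← (B·(1+r))·(1 − 0.03), i.e. B shrinks by the factor (1+r)·0.97 = 0.98334.
This holds for months 1–195. Entering month 196 the balance is £651.36; 3% of the post-interest balance is now below £20.00, so the flat £20.00 minimum applies from here.
From month 196 a fixed £20.00 at rate r clears £651.36 in 44 more payments. Total: 195 + 44 = 239 months.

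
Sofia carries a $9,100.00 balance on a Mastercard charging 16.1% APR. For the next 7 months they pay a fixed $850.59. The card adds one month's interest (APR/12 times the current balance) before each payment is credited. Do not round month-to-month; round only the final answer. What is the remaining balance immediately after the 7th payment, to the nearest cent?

$3,790.61

Monthly rate r = 16.1%/12 = 1.34167% = 0.0134167.
Each month: B ← B·(1+r) − $850.59.
Month 1: interest $122.09; balance after payment $8,371.50.
Month 2: interest $112.32; balance after payment $7,633.23.
Month 3: interest $102.41; balance after payment $6,885.05.
Month 4: interest $92.37; balance after payment $6,126.84.
Month 5: interest $82.20; balance after payment $5,358.45.
Month 6: interest $71.89; balance after payment $4,579.75.
Month 7: interest $61.44; balance after payment $3,790.61.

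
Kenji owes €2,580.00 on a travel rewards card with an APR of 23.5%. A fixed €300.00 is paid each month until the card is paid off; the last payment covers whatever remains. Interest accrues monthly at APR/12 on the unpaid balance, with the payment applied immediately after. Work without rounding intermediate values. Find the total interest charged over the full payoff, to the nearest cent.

€273.52

Monthly rate r = 23.5%/12 = 1.95833% = 0.0195833.
Payoff takes n = ⌈−ln(1 − rB₀/P)/ln(1+r)⌉ = ⌈9.509⌉ = 10 payments; the last is €153.52.
Total paid = 9·€300.00 + €153.52 = €2,853.52.
Total interest = total paid − principal = €2,853.52 − €2,580.00 = €273.52.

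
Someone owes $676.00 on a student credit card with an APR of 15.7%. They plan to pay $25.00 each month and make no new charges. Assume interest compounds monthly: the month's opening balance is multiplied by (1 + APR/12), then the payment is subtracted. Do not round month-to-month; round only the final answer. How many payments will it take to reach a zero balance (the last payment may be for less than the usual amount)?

34 months

Monthly rate r = 15.7%/12 = 1.30833% = 0.0130833.
Recurrence: B ← B·(1+r) − $25.00.
Month 1: interest $8.84; balance after payment $659.84.
Month 2: interest $8.63; balance after payment $643.48.
Closed form: n = −ln(1 − rB₀/P)/ln(1+r) = −ln(0.64623)/ln(1.01308) ≈ 33.589, so the balance reaches zero during payment 34.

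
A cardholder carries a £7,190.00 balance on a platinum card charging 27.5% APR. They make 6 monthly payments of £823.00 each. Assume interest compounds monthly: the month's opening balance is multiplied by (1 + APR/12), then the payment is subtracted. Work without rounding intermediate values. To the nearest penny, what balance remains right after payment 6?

Monthly rate r = 27.5%/12 = 2.29167% = 0.0229167.
Each month: B ← B·(1+r) − £823.00.
Month 1: interest £164.77; balance after payment £6,531.77.
Month 2: interest £149.69; balance after payment £5,858.46.
Month 3: interest £134.26; balance after payment £5,169.71.
Month 4: interest £118.47; balance after payment £4,465.19.
Month 5: interest £102.33; balance after payment £3,744.51.
Month 6: interest £85.81; balance after payment £3,007.33.

£3,007.33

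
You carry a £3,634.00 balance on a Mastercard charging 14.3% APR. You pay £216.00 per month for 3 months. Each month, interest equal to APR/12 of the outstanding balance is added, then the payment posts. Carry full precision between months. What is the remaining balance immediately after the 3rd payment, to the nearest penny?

Monthly rate r = 14.3%/12 = 1.19167% = 0.0119167.
Each month: B ← B·(1+r) − £216.00.
Month 1: interest £43.31; balance after payment £3,461.31.
Month 2: interest £41.25; balance after payment £3,286.55.
Month 3: interest £39.16; balance after payment £3,109.72.

£3,109.72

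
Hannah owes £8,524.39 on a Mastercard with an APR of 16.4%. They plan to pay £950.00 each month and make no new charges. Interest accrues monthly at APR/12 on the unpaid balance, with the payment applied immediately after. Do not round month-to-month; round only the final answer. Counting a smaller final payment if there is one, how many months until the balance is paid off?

10 months

Monthly rate r = 16.4%/12 = 1.36667% = 0.0136667.
Recurrence: B ← B·(1+r) − £950.00.
Month 1: interest £116.50; balance after payment £7,690.89.
Month 2: interest £105.11; balance after payment £6,846.00.
Closed form: n = −ln(1 − rB₀/P)/ln(1+r) = −ln(0.87737)/ln(1.01367) ≈ 9.638, so the balance reaches zero during payment 10.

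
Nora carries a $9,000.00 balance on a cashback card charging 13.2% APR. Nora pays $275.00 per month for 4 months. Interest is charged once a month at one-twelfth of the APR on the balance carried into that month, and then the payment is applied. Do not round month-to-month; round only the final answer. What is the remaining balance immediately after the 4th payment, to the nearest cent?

$8,284.30

Monthly rate r = 13.2%/12 = 1.1% = 0.011.
Each month: B ← B·(1+r) − $275.00.
Month 1: interest $99.00; balance after payment $8,824.00.
Month 2: interest $97.06; balance after payment $8,646.06.
Month 3: interest $95.11; balance after payment $8,466.17.
Month 4: interest $93.13; balance after payment $8,284.30.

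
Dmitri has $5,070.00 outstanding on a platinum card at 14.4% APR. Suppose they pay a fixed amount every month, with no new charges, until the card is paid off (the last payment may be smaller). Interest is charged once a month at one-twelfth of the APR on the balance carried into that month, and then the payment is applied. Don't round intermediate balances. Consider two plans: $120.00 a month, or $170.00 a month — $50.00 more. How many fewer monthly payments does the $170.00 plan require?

Monthly rate r = 14.4%/12 = 1.2% = 0.012.
At $120.00/mo: n = ⌈−ln(1 − rB₀/P)/ln(1+r)⌉ = 60 payments (last $34.96); total interest = total paid − $5,070.00 = $2,044.96.
At $170.00/mo: 38 payments (last $23.30); total interest $1,243.30.
Payments saved = 60 − 38 = 22.

22 fewer payments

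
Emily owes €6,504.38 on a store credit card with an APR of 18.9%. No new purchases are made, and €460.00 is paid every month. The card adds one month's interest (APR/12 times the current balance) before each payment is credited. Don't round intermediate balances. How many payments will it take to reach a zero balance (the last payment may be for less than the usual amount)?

Monthly rate r = 18.9%/12 = 1.575% = 0.01575.
Recurrence: B ← B·(1+r) − €460.00.
Month 1: interest €102.44; balance after payment €6,146.82.
Month 2: interest €96.81; balance after payment €5,783.64.
Closed form: n = −ln(1 − rB₀/P)/ln(1+r) = −ln(0.7773)/ln(1.01575) ≈ 16.121, so the balance reaches zero during payment 17.

17 months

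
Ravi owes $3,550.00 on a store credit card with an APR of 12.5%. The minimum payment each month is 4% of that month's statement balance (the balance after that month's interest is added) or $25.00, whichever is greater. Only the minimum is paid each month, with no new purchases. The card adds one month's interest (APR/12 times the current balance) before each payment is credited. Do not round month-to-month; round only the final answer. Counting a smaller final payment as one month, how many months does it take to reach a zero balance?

87 months

Monthly rate r = 12.5%/12 = 1.04167% = 0.0104167.
While 4% of the post-interest balance exceeds $25.00, each month B ← (B·(1+r))·(1 − 0.04), i.e. B shrinks by the factor (1+r)·0.96 = 0.97.
This holds for months 1–58. Entering month 59 the balance is $606.72; 4% of the post-interest balance is now below $25.00, so the flat $25.00 minimum applies from here.
From month 59 a fixed $25.00 at rate r clears $606.72 in 29 more payments. Total: 58 + 29 = 87 months.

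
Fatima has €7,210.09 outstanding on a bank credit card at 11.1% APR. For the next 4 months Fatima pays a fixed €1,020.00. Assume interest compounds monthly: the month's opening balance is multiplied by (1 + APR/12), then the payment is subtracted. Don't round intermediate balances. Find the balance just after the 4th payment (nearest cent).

Monthly rate r = 11.1%/12 = 0.925% = 0.00925.
Each month: B ← B·(1+r) − €1,020.00.
Month 1: interest €66.69; balance after payment €6,256.78.
Month 2: interest €57.88; balance after payment €5,294.66.
Month 3: interest €48.98; balance after payment €4,323.63.
Month 4: interest €39.99; balance after payment €3,343.63.

€3,343.63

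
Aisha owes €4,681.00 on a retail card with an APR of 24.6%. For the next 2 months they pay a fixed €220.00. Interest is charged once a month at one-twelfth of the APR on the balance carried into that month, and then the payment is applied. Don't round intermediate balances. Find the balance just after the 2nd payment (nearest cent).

€4,430.38

Monthly rate r = 24.6%/12 = 2.05% = 0.0205.
Each month: B ← B·(1+r) − €220.00.
Month 1: interest €95.96; balance after payment €4,556.96.
Month 2: interest €93.42; balance after payment €4,430.38.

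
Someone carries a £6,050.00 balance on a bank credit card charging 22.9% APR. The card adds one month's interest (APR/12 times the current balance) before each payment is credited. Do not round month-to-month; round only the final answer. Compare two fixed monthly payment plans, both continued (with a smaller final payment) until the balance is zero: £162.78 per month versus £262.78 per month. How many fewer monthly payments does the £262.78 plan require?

Monthly rate r = 22.9%/12 = 1.90833% = 0.0190833.
At £162.78/mo: n = ⌈−ln(1 − rB₀/P)/ln(1+r)⌉ = 66 payments (last £57.30); total interest = total paid − £6,050.00 = £4,588.00.
At £262.78/mo: 31 payments (last £161.35); total interest £1,994.75.
Payments saved = 66 − 31 = 35.

35 fewer payments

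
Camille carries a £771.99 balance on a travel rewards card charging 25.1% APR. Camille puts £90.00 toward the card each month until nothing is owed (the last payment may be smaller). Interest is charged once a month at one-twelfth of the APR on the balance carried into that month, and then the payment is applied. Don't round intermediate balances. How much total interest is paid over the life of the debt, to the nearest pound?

£88

Monthly rate r = 25.1%/12 = 2.09167% = 0.0209167.
Payoff takes n = ⌈−ln(1 − rB₀/P)/ln(1+r)⌉ = ⌈9.552⌉ = 10 payments; the last is £49.93.
Total paid = 9·£90.00 + £49.93 = £859.93.
Total interest = total paid − principal = £859.93 − £771.99 = £87.94.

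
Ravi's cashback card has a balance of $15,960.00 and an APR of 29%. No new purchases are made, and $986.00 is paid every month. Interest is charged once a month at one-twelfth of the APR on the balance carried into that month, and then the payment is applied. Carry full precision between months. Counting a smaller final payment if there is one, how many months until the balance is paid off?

21 months

Monthly rate r = 29%/12 = 2.41667% = 0.0241667.
Recurrence: B ← B·(1+r) − $986.00.
Month 1: interest $385.70; balance after payment $15,359.70.
Month 2: interest $371.19; balance after payment $14,744.89.
Closed form: n = −ln(1 − rB₀/P)/ln(1+r) = −ln(0.60882)/ln(1.02417) ≈ 20.781, so the balance reaches zero during payment 21.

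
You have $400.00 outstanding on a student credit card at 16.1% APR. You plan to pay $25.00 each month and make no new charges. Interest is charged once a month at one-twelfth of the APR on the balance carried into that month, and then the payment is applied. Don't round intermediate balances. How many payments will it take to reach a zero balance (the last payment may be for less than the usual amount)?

19 months

Monthly rate r = 16.1%/12 = 1.34167% = 0.0134167.
Recurrence: B ← B·(1+r) − $25.00.
Month 1: interest $5.37; balance after payment $380.37.
Month 2: interest $5.10; balance after payment $360.47.
Closed form: n = −ln(1 − rB₀/P)/ln(1+r) = −ln(0.78533)/ln(1.01342) ≈ 18.132, so the balance reaches zero during payment 19.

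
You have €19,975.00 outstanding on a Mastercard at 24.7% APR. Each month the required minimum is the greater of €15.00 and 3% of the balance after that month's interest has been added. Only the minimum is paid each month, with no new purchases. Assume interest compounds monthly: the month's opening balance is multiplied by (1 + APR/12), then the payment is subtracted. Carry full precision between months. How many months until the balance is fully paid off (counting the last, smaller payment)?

423 months

Monthly rate r = 24.7%/12 = 2.05833% = 0.0205833.
While 3% of the post-interest balance exceeds €15.00, each month B ← (B·(1+r))·(1 − 0.03), i.e. B shrinks by the factor (1+r)·0.97 = 0.98997.
This holds for months 1–368. Entering month 369 the balance is €488.34; 3% of the post-interest balance is now below €15.00, so the flat €15.00 minimum applies from here.
From month 369 a fixed €15.00 at rate r clears €488.34 in 55 more payments. Total: 368 + 55 = 423 months.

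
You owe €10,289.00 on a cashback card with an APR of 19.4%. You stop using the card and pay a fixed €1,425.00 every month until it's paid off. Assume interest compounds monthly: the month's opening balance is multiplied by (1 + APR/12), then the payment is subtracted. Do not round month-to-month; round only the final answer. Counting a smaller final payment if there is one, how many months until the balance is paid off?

8 months

Monthly rate r = 19.4%/12 = 1.61667% = 0.0161667.
Recurrence: B ← B·(1+r) − €1,425.00.
Month 1: interest €166.34; balance after payment €9,030.34.
Month 2: interest €145.99; balance after payment €7,751.33.
Closed form: n = −ln(1 − rB₀/P)/ln(1+r) = −ln(0.88327)/ln(1.01617) ≈ 7.740, so the balance reaches zero during payment 8.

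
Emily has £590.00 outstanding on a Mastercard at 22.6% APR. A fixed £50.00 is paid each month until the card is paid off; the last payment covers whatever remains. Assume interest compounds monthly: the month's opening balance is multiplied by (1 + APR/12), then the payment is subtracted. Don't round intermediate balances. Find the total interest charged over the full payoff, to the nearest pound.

£84

Monthly rate r = 22.6%/12 = 1.88333% = 0.0188333.
Payoff takes n = ⌈−ln(1 − rB₀/P)/ln(1+r)⌉ = ⌈13.470⌉ = 14 payments; the last is £23.62.
Total paid = 13·£50.00 + £23.62 = £673.62.
Total interest = total paid − principal = £673.62 − £590.00 = £83.62.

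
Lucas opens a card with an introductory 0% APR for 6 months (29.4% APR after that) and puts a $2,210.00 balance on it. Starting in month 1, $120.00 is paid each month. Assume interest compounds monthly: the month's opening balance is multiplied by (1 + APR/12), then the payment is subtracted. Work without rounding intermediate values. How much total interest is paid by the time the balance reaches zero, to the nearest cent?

Promo months 1–6 at r₀ = 0%/12 = 0; months 7+ at r₁ = 29.4%/12 = 0.0245.
After month 6 (no interest yet): B = $2,210.00 − 6·$120.00 = $1,490.00.
Then at r₁ with $120.00/mo: n₂ = −ln(1 − r₁·B/P)/ln(1+r₁) ≈ 14.98 → 15 more payments.
Total paid = 20·$120.00 + $118.21 = $2,518.21; interest = $2,518.21 − $2,210.00 = $308.21.

$308.21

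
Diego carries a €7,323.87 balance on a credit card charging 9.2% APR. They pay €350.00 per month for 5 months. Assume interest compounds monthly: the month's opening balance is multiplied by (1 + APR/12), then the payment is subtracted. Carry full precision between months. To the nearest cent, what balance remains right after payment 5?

Monthly rate r = 9.2%/12 = 0.766667% = 0.00766667.
Each month: B ← B·(1+r) − €350.00.
Month 1: interest €56.15; balance after payment €7,030.02.
Month 2: interest €53.90; balance after payment €6,733.92.
Month 3: interest €51.63; balance after payment €6,435.54.
Month 4: interest €49.34; balance after payment €6,134.88.
Month 5: interest €47.03; balance after payment €5,831.92.

€5,831.92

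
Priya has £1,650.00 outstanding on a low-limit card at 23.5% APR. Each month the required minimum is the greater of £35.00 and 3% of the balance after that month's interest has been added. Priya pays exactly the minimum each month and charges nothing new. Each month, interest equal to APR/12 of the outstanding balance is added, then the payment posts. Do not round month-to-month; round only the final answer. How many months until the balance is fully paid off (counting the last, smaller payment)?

86 months

Monthly rate r = 23.5%/12 = 1.95833% = 0.0195833.
While 3% of the post-interest balance exceeds £35.00, each month B ← (B·(1+r))·(1 − 0.03), i.e. B shrinks by the factor (1+r)·0.97 = 0.989.
This holds for months 1–34. Entering month 35 the balance is £1,132.65; 3% of the post-interest balance is now below £35.00, so the flat £35.00 minimum applies from here.
From month 35 a fixed £35.00 at rate r clears £1,132.65 in 52 more payments. Total: 34 + 52 = 86 months.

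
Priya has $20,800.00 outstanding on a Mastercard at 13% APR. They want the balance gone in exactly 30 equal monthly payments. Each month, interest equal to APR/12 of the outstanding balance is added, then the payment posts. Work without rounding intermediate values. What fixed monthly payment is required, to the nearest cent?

Monthly rate r = 13%/12 = 1.08333% = 0.0108333.
Level-payment amortization: P = B₀·r / (1 − (1+r)^(−n)) = 20800.00·0.0108333 / (1 − 1.01083^(−30)).
Denominator 1 − (1+r)^(−30) = 0.276208705.
P = 225.333 / 0.276208705 ≈ 815.81.

$815.81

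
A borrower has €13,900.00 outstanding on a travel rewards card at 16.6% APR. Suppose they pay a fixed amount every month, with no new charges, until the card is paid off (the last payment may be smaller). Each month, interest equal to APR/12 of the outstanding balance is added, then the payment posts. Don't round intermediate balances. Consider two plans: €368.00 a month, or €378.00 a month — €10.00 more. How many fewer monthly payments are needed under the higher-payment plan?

Monthly rate r = 16.6%/12 = 1.38333% = 0.0138333.
At €368.00/mo: n = ⌈−ln(1 − rB₀/P)/ln(1+r)⌉ = 54 payments (last €296.87); total interest = total paid − €13,900.00 = €5,900.87.
At €378.00/mo: 52 payments (last €275.85); total interest €5,653.85.
Payments saved = 54 − 52 = 2.

2 fewer payments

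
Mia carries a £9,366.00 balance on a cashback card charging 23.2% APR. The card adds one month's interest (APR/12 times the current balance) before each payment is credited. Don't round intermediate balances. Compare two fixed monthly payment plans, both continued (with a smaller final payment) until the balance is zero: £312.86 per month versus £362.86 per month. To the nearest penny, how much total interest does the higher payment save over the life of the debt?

Monthly rate r = 23.2%/12 = 1.93333% = 0.0193333.
At £312.86/mo: n = ⌈−ln(1 − rB₀/P)/ln(1+r)⌉ = 46 payments (last £47.68); total interest = total paid − £9,366.00 = £4,760.38.
At £362.86/mo: 37 payments (last £35.18); total interest £3,732.14.
Interest saved = £4,760.38 − £3,732.14 = £1,028.24.

£1,028.24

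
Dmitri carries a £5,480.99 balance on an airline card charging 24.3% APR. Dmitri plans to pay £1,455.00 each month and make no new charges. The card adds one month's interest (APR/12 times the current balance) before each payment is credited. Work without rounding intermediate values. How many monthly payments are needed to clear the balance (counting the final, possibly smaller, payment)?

Monthly rate r = 24.3%/12 = 2.025% = 0.02025.
Recurrence: B ← B·(1+r) − £1,455.00.
Month 1: interest £110.99; balance after payment £4,136.98.
Month 2: interest £83.77; balance after payment £2,765.75.
Month 3: interest £56.01; balance after payment £1,366.76.
Month 4: interest £27.68; balance after payment £0.00.

4 payments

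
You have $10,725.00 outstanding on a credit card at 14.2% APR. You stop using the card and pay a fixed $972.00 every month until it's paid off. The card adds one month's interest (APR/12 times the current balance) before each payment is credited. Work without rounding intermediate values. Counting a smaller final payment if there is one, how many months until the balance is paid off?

Monthly rate r = 14.2%/12 = 1.18333% = 0.0118333.
Recurrence: B ← B·(1+r) − $972.00.
Month 1: interest $126.91; balance after payment $9,879.91.
Month 2: interest $116.91; balance after payment $9,024.82.
Closed form: n = −ln(1 − rB₀/P)/ln(1+r) = −ln(0.86943)/ln(1.01183) ≈ 11.894, so the balance reaches zero during payment 12.

12 payments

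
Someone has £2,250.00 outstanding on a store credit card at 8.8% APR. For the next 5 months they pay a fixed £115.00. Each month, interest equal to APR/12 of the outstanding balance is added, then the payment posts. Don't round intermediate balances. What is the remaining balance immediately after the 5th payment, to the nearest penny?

£1,750.22

Monthly rate r = 8.8%/12 = 0.733333% = 0.00733333.
Each month: B ← B·(1+r) − £115.00.
Month 1: interest £16.50; balance after payment £2,151.50.
Month 2: interest £15.78; balance after payment £2,052.28.
Month 3: interest £15.05; balance after payment £1,952.33.
Month 4: interest £14.32; balance after payment £1,851.64.
Month 5: interest £13.58; balance after payment £1,750.22.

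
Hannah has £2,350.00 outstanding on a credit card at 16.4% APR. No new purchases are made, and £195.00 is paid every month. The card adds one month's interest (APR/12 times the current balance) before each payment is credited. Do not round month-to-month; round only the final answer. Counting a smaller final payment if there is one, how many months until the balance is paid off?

14 months

Monthly rate r = 16.4%/12 = 1.36667% = 0.0136667.
Recurrence: B ← B·(1+r) − £195.00.
Month 1: interest £32.12; balance after payment £2,187.12.
Month 2: interest £29.89; balance after payment £2,022.01.
Closed form: n = −ln(1 − rB₀/P)/ln(1+r) = −ln(0.8353)/ln(1.01367) ≈ 13.258, so the balance reaches zero during payment 14.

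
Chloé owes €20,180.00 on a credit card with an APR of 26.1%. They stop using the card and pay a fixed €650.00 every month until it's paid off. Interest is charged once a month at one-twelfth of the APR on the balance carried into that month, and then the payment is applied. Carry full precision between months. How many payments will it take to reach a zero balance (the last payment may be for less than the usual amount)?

Monthly rate r = 26.1%/12 = 2.175% = 0.02175.
Recurrence: B ← B·(1+r) − €650.00.
Month 1: interest €438.92; balance after payment €19,968.92.
Month 2: interest €434.32; balance after payment €19,753.24.
Closed form: n = −ln(1 − rB₀/P)/ln(1+r) = −ln(0.32475)/ln(1.02175) ≈ 52.271, so the balance reaches zero during payment 53.

53 payments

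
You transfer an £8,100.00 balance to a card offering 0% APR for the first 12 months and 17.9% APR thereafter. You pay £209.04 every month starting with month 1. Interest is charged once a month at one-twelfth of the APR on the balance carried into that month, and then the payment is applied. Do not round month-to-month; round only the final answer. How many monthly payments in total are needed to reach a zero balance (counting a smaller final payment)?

47 months

Promo months 1–12 at r₀ = 0%/12 = 0; months 13+ at r₁ = 17.9%/12 = 0.0149167.
After month 12 (no interest yet): B = £8,100.00 − 12·£209.04 = £5,591.52.
Then at r₁ with £209.04/mo: n₂ = −ln(1 − r₁·B/P)/ln(1+r₁) ≈ 34.39 → 35 more payments.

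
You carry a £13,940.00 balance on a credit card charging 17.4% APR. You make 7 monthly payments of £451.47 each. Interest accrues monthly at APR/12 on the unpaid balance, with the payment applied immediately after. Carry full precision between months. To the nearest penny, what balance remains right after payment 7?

£12,116.83

Monthly rate r = 17.4%/12 = 1.45% = 0.0145.
Each month: B ← B·(1+r) − £451.47.
Month 1: interest £202.13; balance after payment £13,690.66.
Month 2: interest £198.51; balance after payment £13,437.70.
Month 3: interest £194.85; balance after payment £13,181.08.
Month 4: interest £191.13; balance after payment £12,920.74.
Month 5: interest £187.35; balance after payment £12,656.62.
Month 6: interest £183.52; balance after payment £12,388.67.
Month 7: interest £179.64; balance after payment £12,116.83.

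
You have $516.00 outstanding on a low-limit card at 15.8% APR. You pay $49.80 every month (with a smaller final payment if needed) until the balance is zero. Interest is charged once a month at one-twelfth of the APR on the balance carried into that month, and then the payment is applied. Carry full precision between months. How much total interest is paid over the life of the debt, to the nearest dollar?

Monthly rate r = 15.8%/12 = 1.31667% = 0.0131667.
Payoff takes n = ⌈−ln(1 − rB₀/P)/ln(1+r)⌉ = ⌈11.213⌉ = 12 payments; the last is $10.67.
Total paid = 11·$49.80 + $10.67 = $558.47.
Total interest = total paid − principal = $558.47 − $516.00 = $42.47.

$42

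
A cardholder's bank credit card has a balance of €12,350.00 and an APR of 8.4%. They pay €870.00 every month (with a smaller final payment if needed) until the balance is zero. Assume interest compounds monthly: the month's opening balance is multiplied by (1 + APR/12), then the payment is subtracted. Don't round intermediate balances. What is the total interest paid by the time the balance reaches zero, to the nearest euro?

Monthly rate r = 8.4%/12 = 0.7% = 0.007.
Payoff takes n = ⌈−ln(1 − rB₀/P)/ln(1+r)⌉ = ⌈15.003⌉ = 16 payments; the last is €3.02.
Total paid = 15·€870.00 + €3.02 = €13,053.02.
Total interest = total paid − principal = €13,053.02 − €12,350.00 = €703.02.

€703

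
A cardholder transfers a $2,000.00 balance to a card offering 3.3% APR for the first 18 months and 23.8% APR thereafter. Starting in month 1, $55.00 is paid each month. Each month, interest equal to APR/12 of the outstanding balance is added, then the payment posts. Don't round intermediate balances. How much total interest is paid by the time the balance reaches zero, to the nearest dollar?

Promo months 1–18 at r₀ = 3.3%/12 = 0.00275; months 19+ at r₁ = 23.8%/12 = 0.0198333.
After month 18: iterate B ← B·(1+r₀) − $55.00 for 18 months → $1,087.86.
Then at r₁ with $55.00/mo: n₂ = −ln(1 − r₁·B/P)/ln(1+r₁) ≈ 25.36 → 26 more payments.
Total paid = 43·$55.00 + $19.95 = $2,384.95; interest = $2,384.95 − $2,000.00 = $384.95.

$385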